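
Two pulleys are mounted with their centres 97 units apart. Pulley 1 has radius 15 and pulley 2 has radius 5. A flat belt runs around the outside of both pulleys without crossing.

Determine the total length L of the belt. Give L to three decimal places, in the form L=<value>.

open belt: β = asin((r2−r1)/C) = asin(-10/97) = -5.9173°
wrap1 = π − 2β = 191.8346°
wrap2 = π + 2β = 168.1654°
tangent length = C·cosβ = 96.4832
L = r1·wrap1 + r2·wrap2 + 2·C·cosβ = 15·3.3481 + 5·2.9350 + 2·96.4832 = 257.8637

L=257.864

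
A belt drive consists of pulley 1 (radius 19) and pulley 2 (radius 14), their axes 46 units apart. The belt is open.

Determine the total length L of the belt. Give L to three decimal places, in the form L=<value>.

L=196.217

open belt: β = asin((r2−r1)/C) = asin(-5/46) = -6.2401°
wrap1 = π − 2β = 192.4803°
wrap2 = π + 2β = 167.5197°
tangent length = C·cosβ = 45.7275
L = r1·wrap1 + r2·wrap2 + 2·C·cosβ = 19·3.3594 + 14·2.9238 + 2·45.7275 = 196.2166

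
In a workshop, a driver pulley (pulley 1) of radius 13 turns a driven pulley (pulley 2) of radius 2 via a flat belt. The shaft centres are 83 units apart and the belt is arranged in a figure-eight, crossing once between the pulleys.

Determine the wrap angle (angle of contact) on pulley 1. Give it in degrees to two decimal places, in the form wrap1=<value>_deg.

wrap1=200.82_deg

crossed belt: β = asin((r1+r2)/C) = asin(15/83) = 10.4119°
wrap1 = wrap2 = π + 2β = 200.8237°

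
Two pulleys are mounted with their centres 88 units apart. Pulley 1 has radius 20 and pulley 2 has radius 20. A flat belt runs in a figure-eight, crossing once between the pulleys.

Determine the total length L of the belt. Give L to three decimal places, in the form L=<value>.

L=320.180

crossed belt: β = asin((r1+r2)/C) = asin(40/88) = 27.0357°
wrap1 = wrap2 = π + 2β = 234.0714°
tangent length = C·cosβ = 78.3837
L = (r1+r2)·wrap + 2·C·cosβ = 40·4.0853 + 2·78.3837 = 320.1800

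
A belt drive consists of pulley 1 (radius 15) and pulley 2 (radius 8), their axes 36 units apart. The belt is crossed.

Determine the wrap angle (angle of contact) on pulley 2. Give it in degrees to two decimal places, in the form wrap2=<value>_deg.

crossed belt: β = asin((r1+r2)/C) = asin(23/36) = 39.7090°
wrap1 = wrap2 = π + 2β = 259.4180°

wrap2=259.42_deg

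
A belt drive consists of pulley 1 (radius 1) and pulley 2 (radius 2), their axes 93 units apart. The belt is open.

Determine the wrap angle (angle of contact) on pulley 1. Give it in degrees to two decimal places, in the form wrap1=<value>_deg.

open belt: β = asin((r2−r1)/C) = asin(1/93) = 0.6161°
wrap1 = π − 2β = 178.7678°
wrap2 = π + 2β = 181.2322°

wrap1=178.77_deg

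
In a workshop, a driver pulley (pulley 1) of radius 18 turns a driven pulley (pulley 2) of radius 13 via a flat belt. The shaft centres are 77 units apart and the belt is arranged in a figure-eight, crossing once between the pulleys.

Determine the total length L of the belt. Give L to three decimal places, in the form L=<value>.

crossed belt: β = asin((r1+r2)/C) = asin(31/77) = 23.7407°
wrap1 = wrap2 = π + 2β = 227.4813°
tangent length = C·cosβ = 70.4840
L = (r1+r2)·wrap + 2·C·cosβ = 31·3.9703 + 2·70.4840 = 264.0473

L=264.047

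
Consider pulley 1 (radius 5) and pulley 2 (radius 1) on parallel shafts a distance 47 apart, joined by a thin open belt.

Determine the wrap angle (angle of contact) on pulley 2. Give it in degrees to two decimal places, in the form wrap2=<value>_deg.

wrap2=170.24_deg

open belt: β = asin((r2−r1)/C) = asin(-4/47) = -4.8821°
wrap1 = π − 2β = 189.7643°
wrap2 = π + 2β = 170.2357°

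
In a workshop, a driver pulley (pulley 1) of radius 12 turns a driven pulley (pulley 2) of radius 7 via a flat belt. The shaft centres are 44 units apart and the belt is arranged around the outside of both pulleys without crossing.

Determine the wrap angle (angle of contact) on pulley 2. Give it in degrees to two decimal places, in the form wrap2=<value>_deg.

open belt: β = asin((r2−r1)/C) = asin(-5/44) = -6.5250°
wrap1 = π − 2β = 193.0500°
wrap2 = π + 2β = 166.9500°

wrap2=166.95_deg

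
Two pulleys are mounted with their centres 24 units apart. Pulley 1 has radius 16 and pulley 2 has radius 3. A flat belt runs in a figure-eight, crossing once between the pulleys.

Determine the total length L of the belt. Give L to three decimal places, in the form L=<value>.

crossed belt: β = asin((r1+r2)/C) = asin(19/24) = 52.3415°
wrap1 = wrap2 = π + 2β = 284.6831°
tangent length = C·cosβ = 14.6629
L = (r1+r2)·wrap + 2·C·cosβ = 19·4.9687 + 2·14.6629 = 123.7302

L=123.730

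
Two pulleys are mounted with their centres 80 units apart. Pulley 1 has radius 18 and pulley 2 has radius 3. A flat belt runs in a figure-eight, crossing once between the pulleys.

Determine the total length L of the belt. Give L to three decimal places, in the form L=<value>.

L=231.518

crossed belt: β = asin((r1+r2)/C) = asin(21/80) = 15.2185°
wrap1 = wrap2 = π + 2β = 210.4369°
tangent length = C·cosβ = 77.1946
L = (r1+r2)·wrap + 2·C·cosβ = 21·3.6728 + 2·77.1946 = 231.5183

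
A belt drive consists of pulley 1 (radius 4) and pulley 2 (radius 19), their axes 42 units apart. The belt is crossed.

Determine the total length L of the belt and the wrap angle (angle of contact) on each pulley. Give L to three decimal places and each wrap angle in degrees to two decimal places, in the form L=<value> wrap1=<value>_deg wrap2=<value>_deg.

crossed belt: β = asin((r1+r2)/C) = asin(23/42) = 33.2038°
wrap1 = wrap2 = π + 2β = 246.4076°
tangent length = C·cosβ = 35.1426
L = (r1+r2)·wrap + 2·C·cosβ = 23·4.3006 + 2·35.1426 = 169.1995

L=169.200 wrap1=246.41_deg wrap2=246.41_deg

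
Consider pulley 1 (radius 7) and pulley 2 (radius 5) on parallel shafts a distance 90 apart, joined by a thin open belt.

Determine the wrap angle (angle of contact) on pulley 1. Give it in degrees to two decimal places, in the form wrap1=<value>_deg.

wrap1=182.55_deg

open belt: β = asin((r2−r1)/C) = asin(-2/90) = -1.2733°
wrap1 = π − 2β = 182.5467°
wrap2 = π + 2β = 177.4533°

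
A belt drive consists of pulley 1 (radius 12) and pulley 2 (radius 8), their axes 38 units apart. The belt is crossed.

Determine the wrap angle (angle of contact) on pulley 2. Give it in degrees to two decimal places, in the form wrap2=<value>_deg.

crossed belt: β = asin((r1+r2)/C) = asin(20/38) = 31.7569°
wrap1 = wrap2 = π + 2β = 243.5137°

wrap2=243.51_deg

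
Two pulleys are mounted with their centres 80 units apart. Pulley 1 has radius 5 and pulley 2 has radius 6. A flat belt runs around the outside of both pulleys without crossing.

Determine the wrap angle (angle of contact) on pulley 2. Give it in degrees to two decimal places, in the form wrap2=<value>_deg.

open belt: β = asin((r2−r1)/C) = asin(1/80) = 0.7162°
wrap1 = π − 2β = 178.5676°
wrap2 = π + 2β = 181.4324°

wrap2=181.43_deg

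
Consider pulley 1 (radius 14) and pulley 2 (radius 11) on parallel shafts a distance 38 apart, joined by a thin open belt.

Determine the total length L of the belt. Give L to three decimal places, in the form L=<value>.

open belt: β = asin((r2−r1)/C) = asin(-3/38) = -4.5281°
wrap1 = π − 2β = 189.0561°
wrap2 = π + 2β = 170.9439°
tangent length = C·cosβ = 37.8814
L = r1·wrap1 + r2·wrap2 + 2·C·cosβ = 14·3.2997 + 11·2.9835 + 2·37.8814 = 154.7768

L=154.777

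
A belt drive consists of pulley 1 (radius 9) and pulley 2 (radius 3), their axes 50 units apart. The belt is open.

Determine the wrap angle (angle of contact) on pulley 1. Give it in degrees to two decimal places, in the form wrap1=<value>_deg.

wrap1=193.78_deg

open belt: β = asin((r2−r1)/C) = asin(-6/50) = -6.8921°
wrap1 = π − 2β = 193.7842°
wrap2 = π + 2β = 166.2158°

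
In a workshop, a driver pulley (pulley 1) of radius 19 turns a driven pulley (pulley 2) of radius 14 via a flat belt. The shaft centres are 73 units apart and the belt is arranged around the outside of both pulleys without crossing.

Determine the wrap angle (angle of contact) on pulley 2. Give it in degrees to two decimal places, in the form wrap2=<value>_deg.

wrap2=172.15_deg

open belt: β = asin((r2−r1)/C) = asin(-5/73) = -3.9274°
wrap1 = π − 2β = 187.8549°
wrap2 = π + 2β = 172.1451°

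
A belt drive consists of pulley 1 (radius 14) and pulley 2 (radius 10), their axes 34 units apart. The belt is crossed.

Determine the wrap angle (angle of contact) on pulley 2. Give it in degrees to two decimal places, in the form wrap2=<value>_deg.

crossed belt: β = asin((r1+r2)/C) = asin(24/34) = 44.9009°
wrap1 = wrap2 = π + 2β = 269.8017°

wrap2=269.80_deg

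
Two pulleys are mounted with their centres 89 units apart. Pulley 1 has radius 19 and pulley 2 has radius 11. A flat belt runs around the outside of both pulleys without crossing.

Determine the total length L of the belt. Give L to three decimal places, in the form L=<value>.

L=272.967

open belt: β = asin((r2−r1)/C) = asin(-8/89) = -5.1571°
wrap1 = π − 2β = 190.3143°
wrap2 = π + 2β = 169.6857°
tangent length = C·cosβ = 88.6397
L = r1·wrap1 + r2·wrap2 + 2·C·cosβ = 19·3.3216 + 11·2.9616 + 2·88.6397 = 272.9674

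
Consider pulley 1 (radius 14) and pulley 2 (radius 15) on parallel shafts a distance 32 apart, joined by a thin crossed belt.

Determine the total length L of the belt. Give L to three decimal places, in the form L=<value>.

crossed belt: β = asin((r1+r2)/C) = asin(29/32) = 64.9922°
wrap1 = wrap2 = π + 2β = 309.9843°
tangent length = C·cosβ = 13.5277
L = (r1+r2)·wrap + 2·C·cosβ = 29·5.4102 + 2·13.5277 = 183.9527

L=183.953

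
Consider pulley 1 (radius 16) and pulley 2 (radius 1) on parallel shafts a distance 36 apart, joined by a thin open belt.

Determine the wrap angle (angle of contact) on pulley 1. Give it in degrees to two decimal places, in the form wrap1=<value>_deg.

open belt: β = asin((r2−r1)/C) = asin(-15/36) = -24.6243°
wrap1 = π − 2β = 229.2486°
wrap2 = π + 2β = 130.7514°

wrap1=229.25_deg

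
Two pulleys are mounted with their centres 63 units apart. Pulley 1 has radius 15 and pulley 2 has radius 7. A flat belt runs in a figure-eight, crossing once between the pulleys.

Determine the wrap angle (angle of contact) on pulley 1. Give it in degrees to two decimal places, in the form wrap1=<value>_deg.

crossed belt: β = asin((r1+r2)/C) = asin(22/63) = 20.4388°
wrap1 = wrap2 = π + 2β = 220.8776°

wrap1=220.88_deg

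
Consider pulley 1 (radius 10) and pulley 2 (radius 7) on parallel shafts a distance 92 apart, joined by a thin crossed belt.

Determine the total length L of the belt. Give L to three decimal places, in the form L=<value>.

L=240.557

crossed belt: β = asin((r1+r2)/C) = asin(17/92) = 10.6485°
wrap1 = wrap2 = π + 2β = 201.2969°
tangent length = C·cosβ = 90.4157
L = (r1+r2)·wrap + 2·C·cosβ = 17·3.5133 + 2·90.4157 = 240.5574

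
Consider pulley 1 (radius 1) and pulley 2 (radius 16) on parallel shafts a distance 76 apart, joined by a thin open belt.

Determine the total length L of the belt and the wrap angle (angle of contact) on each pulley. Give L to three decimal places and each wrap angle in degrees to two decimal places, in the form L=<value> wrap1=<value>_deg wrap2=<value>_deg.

open belt: β = asin((r2−r1)/C) = asin(15/76) = 11.3831°
wrap1 = π − 2β = 157.2338°
wrap2 = π + 2β = 202.7662°
tangent length = C·cosβ = 74.5050
L = r1·wrap1 + r2·wrap2 + 2·C·cosβ = 1·2.7442 + 16·3.5389 + 2·74.5050 = 208.3773

L=208.377 wrap1=157.23_deg wrap2=202.77_deg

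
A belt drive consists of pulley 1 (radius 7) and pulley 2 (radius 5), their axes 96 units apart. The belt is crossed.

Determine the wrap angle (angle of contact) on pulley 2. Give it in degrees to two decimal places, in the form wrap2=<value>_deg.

wrap2=194.36_deg

crossed belt: β = asin((r1+r2)/C) = asin(12/96) = 7.1808°
wrap1 = wrap2 = π + 2β = 194.3615°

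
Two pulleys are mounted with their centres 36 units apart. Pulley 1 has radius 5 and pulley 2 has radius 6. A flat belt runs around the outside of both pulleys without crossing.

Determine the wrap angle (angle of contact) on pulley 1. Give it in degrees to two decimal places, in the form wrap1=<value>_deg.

wrap1=176.82_deg

open belt: β = asin((r2−r1)/C) = asin(1/36) = 1.5918°
wrap1 = π − 2β = 176.8165°
wrap2 = π + 2β = 183.1835°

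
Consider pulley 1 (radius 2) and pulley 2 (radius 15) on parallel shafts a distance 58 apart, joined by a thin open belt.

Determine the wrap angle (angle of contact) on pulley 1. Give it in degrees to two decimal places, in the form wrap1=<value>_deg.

open belt: β = asin((r2−r1)/C) = asin(13/58) = 12.9522°
wrap1 = π − 2β = 154.0956°
wrap2 = π + 2β = 205.9044°

wrap1=154.10_deg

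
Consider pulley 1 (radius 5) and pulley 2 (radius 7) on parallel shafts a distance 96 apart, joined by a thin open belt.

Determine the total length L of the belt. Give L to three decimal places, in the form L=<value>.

L=229.741

open belt: β = asin((r2−r1)/C) = asin(2/96) = 1.1937°
wrap1 = π − 2β = 177.6125°
wrap2 = π + 2β = 182.3875°
tangent length = C·cosβ = 95.9792
L = r1·wrap1 + r2·wrap2 + 2·C·cosβ = 5·3.0999 + 7·3.1833 + 2·95.9792 = 229.7408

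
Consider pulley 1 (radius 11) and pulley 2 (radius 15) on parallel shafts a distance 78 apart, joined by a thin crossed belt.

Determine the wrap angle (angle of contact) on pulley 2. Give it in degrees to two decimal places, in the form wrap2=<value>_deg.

wrap2=218.94_deg

crossed belt: β = asin((r1+r2)/C) = asin(26/78) = 19.4712°
wrap1 = wrap2 = π + 2β = 218.9424°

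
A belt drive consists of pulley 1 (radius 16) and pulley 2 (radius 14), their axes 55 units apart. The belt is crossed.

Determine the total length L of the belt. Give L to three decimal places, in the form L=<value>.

L=221.059

crossed belt: β = asin((r1+r2)/C) = asin(30/55) = 33.0557°
wrap1 = wrap2 = π + 2β = 246.1115°
tangent length = C·cosβ = 46.0977
L = (r1+r2)·wrap + 2·C·cosβ = 30·4.2955 + 2·46.0977 = 221.0591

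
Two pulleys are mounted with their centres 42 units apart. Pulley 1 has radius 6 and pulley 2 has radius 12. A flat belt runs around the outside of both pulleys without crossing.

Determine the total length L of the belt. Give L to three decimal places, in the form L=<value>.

open belt: β = asin((r2−r1)/C) = asin(6/42) = 8.2132°
wrap1 = π − 2β = 163.5736°
wrap2 = π + 2β = 196.4264°
tangent length = C·cosβ = 41.5692
L = r1·wrap1 + r2·wrap2 + 2·C·cosβ = 6·2.8549 + 12·3.4283 + 2·41.5692 = 141.4073

L=141.407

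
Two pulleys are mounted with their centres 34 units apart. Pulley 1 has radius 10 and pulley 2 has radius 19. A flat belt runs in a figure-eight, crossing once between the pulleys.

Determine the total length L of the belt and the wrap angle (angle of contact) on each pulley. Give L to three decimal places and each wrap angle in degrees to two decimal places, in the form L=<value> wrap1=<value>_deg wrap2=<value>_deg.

L=185.855 wrap1=297.07_deg wrap2=297.07_deg

crossed belt: β = asin((r1+r2)/C) = asin(29/34) = 58.5330°
wrap1 = wrap2 = π + 2β = 297.0660°
tangent length = C·cosβ = 17.7482
L = (r1+r2)·wrap + 2·C·cosβ = 29·5.1848 + 2·17.7482 = 185.8551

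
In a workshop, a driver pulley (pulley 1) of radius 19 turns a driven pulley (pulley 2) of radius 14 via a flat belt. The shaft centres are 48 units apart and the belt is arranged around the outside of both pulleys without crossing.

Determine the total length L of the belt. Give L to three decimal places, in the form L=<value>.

L=200.194

open belt: β = asin((r2−r1)/C) = asin(-5/48) = -5.9792°
wrap1 = π − 2β = 191.9583°
wrap2 = π + 2β = 168.0417°
tangent length = C·cosβ = 47.7389
L = r1·wrap1 + r2·wrap2 + 2·C·cosβ = 19·3.3503 + 14·2.9329 + 2·47.7389 = 200.1939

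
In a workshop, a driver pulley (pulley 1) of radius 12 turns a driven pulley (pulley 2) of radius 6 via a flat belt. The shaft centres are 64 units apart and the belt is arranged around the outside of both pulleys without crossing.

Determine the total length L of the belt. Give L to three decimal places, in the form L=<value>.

open belt: β = asin((r2−r1)/C) = asin(-6/64) = -5.3794°
wrap1 = π − 2β = 190.7588°
wrap2 = π + 2β = 169.2412°
tangent length = C·cosβ = 63.7181
L = r1·wrap1 + r2·wrap2 + 2·C·cosβ = 12·3.3294 + 6·2.9538 + 2·63.7181 = 185.1116

L=185.112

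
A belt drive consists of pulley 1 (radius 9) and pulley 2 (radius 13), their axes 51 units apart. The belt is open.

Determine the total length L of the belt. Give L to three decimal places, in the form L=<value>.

open belt: β = asin((r2−r1)/C) = asin(4/51) = 4.4984°
wrap1 = π − 2β = 171.0032°
wrap2 = π + 2β = 188.9968°
tangent length = C·cosβ = 50.8429
L = r1·wrap1 + r2·wrap2 + 2·C·cosβ = 9·2.9846 + 13·3.2986 + 2·50.8429 = 171.4289

L=171.429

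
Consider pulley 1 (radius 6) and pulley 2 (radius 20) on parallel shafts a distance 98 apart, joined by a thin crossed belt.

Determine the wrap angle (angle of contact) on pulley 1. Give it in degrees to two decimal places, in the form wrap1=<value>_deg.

crossed belt: β = asin((r1+r2)/C) = asin(26/98) = 15.3851°
wrap1 = wrap2 = π + 2β = 210.7703°

wrap1=210.77_deg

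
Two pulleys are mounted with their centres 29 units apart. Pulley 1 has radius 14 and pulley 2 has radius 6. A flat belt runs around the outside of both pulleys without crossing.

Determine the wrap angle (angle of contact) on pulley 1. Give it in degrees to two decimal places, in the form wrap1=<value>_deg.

open belt: β = asin((r2−r1)/C) = asin(-8/29) = -16.0134°
wrap1 = π − 2β = 212.0268°
wrap2 = π + 2β = 147.9732°

wrap1=212.03_deg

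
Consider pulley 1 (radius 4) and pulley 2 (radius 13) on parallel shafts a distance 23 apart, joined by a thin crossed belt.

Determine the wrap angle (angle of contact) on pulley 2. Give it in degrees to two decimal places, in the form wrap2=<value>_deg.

crossed belt: β = asin((r1+r2)/C) = asin(17/23) = 47.6574°
wrap1 = wrap2 = π + 2β = 275.3148°

wrap2=275.31_deg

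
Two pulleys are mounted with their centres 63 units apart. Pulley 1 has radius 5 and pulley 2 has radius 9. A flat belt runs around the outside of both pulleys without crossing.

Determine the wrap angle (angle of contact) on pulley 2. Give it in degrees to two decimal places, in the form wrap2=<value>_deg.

wrap2=187.28_deg

open belt: β = asin((r2−r1)/C) = asin(4/63) = 3.6403°
wrap1 = π − 2β = 172.7194°
wrap2 = π + 2β = 187.2806°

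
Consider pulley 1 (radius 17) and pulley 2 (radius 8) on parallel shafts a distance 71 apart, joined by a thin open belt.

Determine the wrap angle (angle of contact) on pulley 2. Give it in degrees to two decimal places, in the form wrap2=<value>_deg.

wrap2=165.44_deg

open belt: β = asin((r2−r1)/C) = asin(-9/71) = -7.2824°
wrap1 = π − 2β = 194.5649°
wrap2 = π + 2β = 165.4351°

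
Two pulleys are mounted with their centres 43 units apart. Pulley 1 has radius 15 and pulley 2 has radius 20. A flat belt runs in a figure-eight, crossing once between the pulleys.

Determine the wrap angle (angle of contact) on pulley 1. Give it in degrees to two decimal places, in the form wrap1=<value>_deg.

wrap1=288.97_deg

crossed belt: β = asin((r1+r2)/C) = asin(35/43) = 54.4840°
wrap1 = wrap2 = π + 2β = 288.9680°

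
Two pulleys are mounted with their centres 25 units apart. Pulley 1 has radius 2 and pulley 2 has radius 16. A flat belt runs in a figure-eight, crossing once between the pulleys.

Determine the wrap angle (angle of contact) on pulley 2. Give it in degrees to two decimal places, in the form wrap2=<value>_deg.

wrap2=272.11_deg

crossed belt: β = asin((r1+r2)/C) = asin(18/25) = 46.0545°
wrap1 = wrap2 = π + 2β = 272.1090°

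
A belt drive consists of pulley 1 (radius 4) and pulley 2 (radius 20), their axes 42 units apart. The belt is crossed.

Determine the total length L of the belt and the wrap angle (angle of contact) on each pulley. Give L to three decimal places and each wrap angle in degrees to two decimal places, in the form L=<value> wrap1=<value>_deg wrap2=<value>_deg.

L=173.529 wrap1=249.70_deg wrap2=249.70_deg

crossed belt: β = asin((r1+r2)/C) = asin(24/42) = 34.8499°
wrap1 = wrap2 = π + 2β = 249.6998°
tangent length = C·cosβ = 34.4674
L = (r1+r2)·wrap + 2·C·cosβ = 24·4.3581 + 2·34.4674 = 173.5288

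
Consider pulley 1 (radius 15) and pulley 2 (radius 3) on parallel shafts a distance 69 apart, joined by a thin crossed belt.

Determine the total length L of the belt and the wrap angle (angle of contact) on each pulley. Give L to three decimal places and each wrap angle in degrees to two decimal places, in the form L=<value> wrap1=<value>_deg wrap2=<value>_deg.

L=199.272 wrap1=210.24_deg wrap2=210.24_deg

crossed belt: β = asin((r1+r2)/C) = asin(18/69) = 15.1217°
wrap1 = wrap2 = π + 2β = 210.2433°
tangent length = C·cosβ = 66.6108
L = (r1+r2)·wrap + 2·C·cosβ = 18·3.6694 + 2·66.6108 = 199.2715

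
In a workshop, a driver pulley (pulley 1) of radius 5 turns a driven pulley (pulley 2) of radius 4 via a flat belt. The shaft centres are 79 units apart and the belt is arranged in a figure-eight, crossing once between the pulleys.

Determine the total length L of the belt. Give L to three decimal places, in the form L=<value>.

crossed belt: β = asin((r1+r2)/C) = asin(9/79) = 6.5416°
wrap1 = wrap2 = π + 2β = 193.0831°
tangent length = C·cosβ = 78.4857
L = (r1+r2)·wrap + 2·C·cosβ = 9·3.3699 + 2·78.4857 = 187.3008

L=187.301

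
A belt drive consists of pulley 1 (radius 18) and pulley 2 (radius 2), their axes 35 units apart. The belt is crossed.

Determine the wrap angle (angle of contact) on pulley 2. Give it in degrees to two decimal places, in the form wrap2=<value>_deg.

wrap2=249.70_deg

crossed belt: β = asin((r1+r2)/C) = asin(20/35) = 34.8499°
wrap1 = wrap2 = π + 2β = 249.6998°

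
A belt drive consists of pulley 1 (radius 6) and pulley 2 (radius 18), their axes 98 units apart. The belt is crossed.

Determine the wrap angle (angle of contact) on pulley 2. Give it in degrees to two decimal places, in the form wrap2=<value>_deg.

wrap2=208.35_deg

crossed belt: β = asin((r1+r2)/C) = asin(24/98) = 14.1758°
wrap1 = wrap2 = π + 2β = 208.3516°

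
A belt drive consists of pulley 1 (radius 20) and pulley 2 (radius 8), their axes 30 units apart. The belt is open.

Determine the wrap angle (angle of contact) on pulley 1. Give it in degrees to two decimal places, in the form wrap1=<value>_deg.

wrap1=227.16_deg

open belt: β = asin((r2−r1)/C) = asin(-12/30) = -23.5782°
wrap1 = π − 2β = 227.1564°
wrap2 = π + 2β = 132.8436°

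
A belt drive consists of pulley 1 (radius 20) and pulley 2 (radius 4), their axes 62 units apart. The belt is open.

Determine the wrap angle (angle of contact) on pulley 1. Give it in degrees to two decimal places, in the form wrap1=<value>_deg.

wrap1=209.91_deg

open belt: β = asin((r2−r1)/C) = asin(-16/62) = -14.9552°
wrap1 = π − 2β = 209.9105°
wrap2 = π + 2β = 150.0895°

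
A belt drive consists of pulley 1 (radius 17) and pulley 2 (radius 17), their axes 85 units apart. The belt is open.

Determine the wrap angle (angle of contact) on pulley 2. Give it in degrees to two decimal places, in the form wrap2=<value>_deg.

wrap2=180.00_deg

open belt: β = asin((r2−r1)/C) = asin(0/85) = 0.0000°
wrap1 = π − 2β = 180.0000°
wrap2 = π + 2β = 180.0000°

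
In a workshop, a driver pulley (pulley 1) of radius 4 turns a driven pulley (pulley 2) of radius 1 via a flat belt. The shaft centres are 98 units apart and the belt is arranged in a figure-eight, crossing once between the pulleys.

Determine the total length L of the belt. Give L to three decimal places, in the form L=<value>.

L=211.963

crossed belt: β = asin((r1+r2)/C) = asin(5/98) = 2.9245°
wrap1 = wrap2 = π + 2β = 185.8490°
tangent length = C·cosβ = 97.8724
L = (r1+r2)·wrap + 2·C·cosβ = 5·3.2437 + 2·97.8724 = 211.9631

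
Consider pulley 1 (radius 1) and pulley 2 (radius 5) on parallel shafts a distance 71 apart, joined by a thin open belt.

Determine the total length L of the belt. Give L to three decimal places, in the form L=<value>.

open belt: β = asin((r2−r1)/C) = asin(4/71) = 3.2296°
wrap1 = π − 2β = 173.5407°
wrap2 = π + 2β = 186.4593°
tangent length = C·cosβ = 70.8872
L = r1·wrap1 + r2·wrap2 + 2·C·cosβ = 1·3.0289 + 5·3.2543 + 2·70.8872 = 161.0750

L=161.075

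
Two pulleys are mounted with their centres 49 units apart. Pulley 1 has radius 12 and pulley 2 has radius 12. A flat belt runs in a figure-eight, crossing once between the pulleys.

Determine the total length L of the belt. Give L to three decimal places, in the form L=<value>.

L=185.407

crossed belt: β = asin((r1+r2)/C) = asin(24/49) = 29.3272°
wrap1 = wrap2 = π + 2β = 238.6543°
tangent length = C·cosβ = 42.7200
L = (r1+r2)·wrap + 2·C·cosβ = 24·4.1653 + 2·42.7200 = 185.4073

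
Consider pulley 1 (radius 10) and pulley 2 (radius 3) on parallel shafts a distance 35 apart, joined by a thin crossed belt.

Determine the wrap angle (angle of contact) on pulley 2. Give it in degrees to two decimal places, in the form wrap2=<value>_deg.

wrap2=223.61_deg

crossed belt: β = asin((r1+r2)/C) = asin(13/35) = 21.8037°
wrap1 = wrap2 = π + 2β = 223.6075°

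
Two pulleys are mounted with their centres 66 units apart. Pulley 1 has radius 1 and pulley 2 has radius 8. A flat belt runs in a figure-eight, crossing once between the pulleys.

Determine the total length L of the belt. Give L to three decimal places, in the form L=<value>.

crossed belt: β = asin((r1+r2)/C) = asin(9/66) = 7.8375°
wrap1 = wrap2 = π + 2β = 195.6750°
tangent length = C·cosβ = 65.3835
L = (r1+r2)·wrap + 2·C·cosβ = 9·3.4152 + 2·65.3835 = 161.5035

L=161.504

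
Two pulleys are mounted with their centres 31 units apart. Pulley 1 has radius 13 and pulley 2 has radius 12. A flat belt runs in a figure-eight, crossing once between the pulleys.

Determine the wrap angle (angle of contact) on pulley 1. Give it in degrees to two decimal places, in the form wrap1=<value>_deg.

wrap1=287.50_deg

crossed belt: β = asin((r1+r2)/C) = asin(25/31) = 53.7507°
wrap1 = wrap2 = π + 2β = 287.5014°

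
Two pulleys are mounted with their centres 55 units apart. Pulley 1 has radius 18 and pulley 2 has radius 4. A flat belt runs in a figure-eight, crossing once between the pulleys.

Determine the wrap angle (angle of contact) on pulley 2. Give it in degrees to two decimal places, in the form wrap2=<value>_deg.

crossed belt: β = asin((r1+r2)/C) = asin(22/55) = 23.5782°
wrap1 = wrap2 = π + 2β = 227.1564°

wrap2=227.16_deg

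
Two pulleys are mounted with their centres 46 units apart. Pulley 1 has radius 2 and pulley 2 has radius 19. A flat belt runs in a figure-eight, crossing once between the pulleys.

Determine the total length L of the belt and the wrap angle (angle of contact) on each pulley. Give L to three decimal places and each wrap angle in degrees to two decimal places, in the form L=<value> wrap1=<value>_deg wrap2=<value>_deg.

L=167.738 wrap1=234.33_deg wrap2=234.33_deg

crossed belt: β = asin((r1+r2)/C) = asin(21/46) = 27.1629°
wrap1 = wrap2 = π + 2β = 234.3258°
tangent length = C·cosβ = 40.9268
L = (r1+r2)·wrap + 2·C·cosβ = 21·4.0898 + 2·40.9268 = 167.7384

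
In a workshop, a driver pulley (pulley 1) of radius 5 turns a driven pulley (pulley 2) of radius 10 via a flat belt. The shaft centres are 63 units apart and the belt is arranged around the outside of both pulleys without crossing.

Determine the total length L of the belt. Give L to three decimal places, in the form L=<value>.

open belt: β = asin((r2−r1)/C) = asin(5/63) = 4.5521°
wrap1 = π − 2β = 170.8959°
wrap2 = π + 2β = 189.1041°
tangent length = C·cosβ = 62.8013
L = r1·wrap1 + r2·wrap2 + 2·C·cosβ = 5·2.9827 + 10·3.3005 + 2·62.8013 = 173.5209

L=173.521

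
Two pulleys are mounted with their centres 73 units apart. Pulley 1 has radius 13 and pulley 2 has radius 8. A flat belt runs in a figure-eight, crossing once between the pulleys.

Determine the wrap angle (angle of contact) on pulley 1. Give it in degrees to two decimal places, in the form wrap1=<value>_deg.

crossed belt: β = asin((r1+r2)/C) = asin(21/73) = 16.7186°
wrap1 = wrap2 = π + 2β = 213.4372°

wrap1=213.44_deg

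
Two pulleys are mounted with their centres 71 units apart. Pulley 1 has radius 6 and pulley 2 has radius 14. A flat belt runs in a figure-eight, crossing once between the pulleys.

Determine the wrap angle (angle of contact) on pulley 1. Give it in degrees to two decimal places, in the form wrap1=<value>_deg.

wrap1=212.72_deg

crossed belt: β = asin((r1+r2)/C) = asin(20/71) = 16.3611°
wrap1 = wrap2 = π + 2β = 212.7222°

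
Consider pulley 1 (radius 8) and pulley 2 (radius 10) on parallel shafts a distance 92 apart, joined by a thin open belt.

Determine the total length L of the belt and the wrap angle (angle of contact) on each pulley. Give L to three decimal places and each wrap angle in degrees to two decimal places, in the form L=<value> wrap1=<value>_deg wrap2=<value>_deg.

L=240.592 wrap1=177.51_deg wrap2=182.49_deg

open belt: β = asin((r2−r1)/C) = asin(2/92) = 1.2457°
wrap1 = π − 2β = 177.5087°
wrap2 = π + 2β = 182.4913°
tangent length = C·cosβ = 91.9783
L = r1·wrap1 + r2·wrap2 + 2·C·cosβ = 8·3.0981 + 10·3.1851 + 2·91.9783 = 240.5921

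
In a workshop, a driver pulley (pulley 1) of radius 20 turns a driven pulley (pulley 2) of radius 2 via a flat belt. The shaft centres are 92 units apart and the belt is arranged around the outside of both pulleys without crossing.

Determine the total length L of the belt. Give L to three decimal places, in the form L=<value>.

L=256.648

open belt: β = asin((r2−r1)/C) = asin(-18/92) = -11.2828°
wrap1 = π − 2β = 202.5656°
wrap2 = π + 2β = 157.4344°
tangent length = C·cosβ = 90.2219
L = r1·wrap1 + r2·wrap2 + 2·C·cosβ = 20·3.5354 + 2·2.7477 + 2·90.2219 = 256.6481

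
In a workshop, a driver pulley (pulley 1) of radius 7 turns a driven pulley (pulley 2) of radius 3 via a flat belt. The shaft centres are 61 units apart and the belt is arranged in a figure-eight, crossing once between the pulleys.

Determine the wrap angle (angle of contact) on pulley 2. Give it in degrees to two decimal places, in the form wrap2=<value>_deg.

crossed belt: β = asin((r1+r2)/C) = asin(10/61) = 9.4353°
wrap1 = wrap2 = π + 2β = 198.8707°

wrap2=198.87_deg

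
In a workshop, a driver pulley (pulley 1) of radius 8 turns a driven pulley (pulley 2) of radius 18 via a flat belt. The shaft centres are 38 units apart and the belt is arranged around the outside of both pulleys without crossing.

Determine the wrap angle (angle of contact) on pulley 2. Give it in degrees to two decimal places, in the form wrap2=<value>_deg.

open belt: β = asin((r2−r1)/C) = asin(10/38) = 15.2575°
wrap1 = π − 2β = 149.4850°
wrap2 = π + 2β = 210.5150°

wrap2=210.52_deg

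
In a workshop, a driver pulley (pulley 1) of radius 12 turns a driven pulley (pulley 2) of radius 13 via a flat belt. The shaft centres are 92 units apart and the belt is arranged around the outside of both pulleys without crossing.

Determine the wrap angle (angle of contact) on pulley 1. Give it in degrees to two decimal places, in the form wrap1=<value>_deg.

wrap1=178.75_deg

open belt: β = asin((r2−r1)/C) = asin(1/92) = 0.6228°
wrap1 = π − 2β = 178.7544°
wrap2 = π + 2β = 181.2456°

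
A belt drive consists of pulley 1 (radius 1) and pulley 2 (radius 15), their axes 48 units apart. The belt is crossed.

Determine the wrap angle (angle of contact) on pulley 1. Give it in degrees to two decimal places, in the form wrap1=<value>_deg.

crossed belt: β = asin((r1+r2)/C) = asin(16/48) = 19.4712°
wrap1 = wrap2 = π + 2β = 218.9424°

wrap1=218.94_deg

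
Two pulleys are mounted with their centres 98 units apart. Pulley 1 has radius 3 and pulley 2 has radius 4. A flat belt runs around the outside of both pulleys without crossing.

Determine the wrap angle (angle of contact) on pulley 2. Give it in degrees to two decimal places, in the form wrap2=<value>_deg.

open belt: β = asin((r2−r1)/C) = asin(1/98) = 0.5847°
wrap1 = π − 2β = 178.8307°
wrap2 = π + 2β = 181.1693°

wrap2=181.17_deg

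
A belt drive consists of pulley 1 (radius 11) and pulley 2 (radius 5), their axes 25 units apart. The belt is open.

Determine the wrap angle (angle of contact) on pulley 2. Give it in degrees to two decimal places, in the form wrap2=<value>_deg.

open belt: β = asin((r2−r1)/C) = asin(-6/25) = -13.8865°
wrap1 = π − 2β = 207.7731°
wrap2 = π + 2β = 152.2269°

wrap2=152.23_deg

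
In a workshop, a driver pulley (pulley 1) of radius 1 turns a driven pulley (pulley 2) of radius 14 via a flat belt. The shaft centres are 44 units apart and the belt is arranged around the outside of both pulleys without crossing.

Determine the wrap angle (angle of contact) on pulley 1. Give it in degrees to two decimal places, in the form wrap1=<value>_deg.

wrap1=145.63_deg

open belt: β = asin((r2−r1)/C) = asin(13/44) = 17.1848°
wrap1 = π − 2β = 145.6304°
wrap2 = π + 2β = 214.3696°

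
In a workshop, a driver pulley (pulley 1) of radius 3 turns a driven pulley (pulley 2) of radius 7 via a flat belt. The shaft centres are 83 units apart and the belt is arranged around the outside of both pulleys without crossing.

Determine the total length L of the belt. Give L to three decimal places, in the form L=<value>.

open belt: β = asin((r2−r1)/C) = asin(4/83) = 2.7623°
wrap1 = π − 2β = 174.4754°
wrap2 = π + 2β = 185.5246°
tangent length = C·cosβ = 82.9036
L = r1·wrap1 + r2·wrap2 + 2·C·cosβ = 3·3.0452 + 7·3.2380 + 2·82.9036 = 197.6087

L=197.609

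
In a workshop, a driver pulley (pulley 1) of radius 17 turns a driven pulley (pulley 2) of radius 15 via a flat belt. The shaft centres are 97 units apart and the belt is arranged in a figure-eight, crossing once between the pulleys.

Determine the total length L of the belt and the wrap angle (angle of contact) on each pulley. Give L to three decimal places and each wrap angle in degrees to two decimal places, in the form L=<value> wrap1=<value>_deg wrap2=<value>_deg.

crossed belt: β = asin((r1+r2)/C) = asin(32/97) = 19.2625°
wrap1 = wrap2 = π + 2β = 218.5250°
tangent length = C·cosβ = 91.5696
L = (r1+r2)·wrap + 2·C·cosβ = 32·3.8140 + 2·91.5696 = 305.1867

L=305.187 wrap1=218.53_deg wrap2=218.53_deg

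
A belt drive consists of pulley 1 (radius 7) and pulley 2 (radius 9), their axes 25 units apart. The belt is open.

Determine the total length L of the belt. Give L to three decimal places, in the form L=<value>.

open belt: β = asin((r2−r1)/C) = asin(2/25) = 4.5886°
wrap1 = π − 2β = 170.8229°
wrap2 = π + 2β = 189.1771°
tangent length = C·cosβ = 24.9199
L = r1·wrap1 + r2·wrap2 + 2·C·cosβ = 7·2.9814 + 9·3.3018 + 2·24.9199 = 100.4256

L=100.426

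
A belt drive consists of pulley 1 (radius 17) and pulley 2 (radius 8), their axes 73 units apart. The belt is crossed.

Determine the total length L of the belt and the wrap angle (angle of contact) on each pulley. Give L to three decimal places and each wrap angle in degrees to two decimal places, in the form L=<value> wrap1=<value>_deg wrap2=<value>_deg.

crossed belt: β = asin((r1+r2)/C) = asin(25/73) = 20.0272°
wrap1 = wrap2 = π + 2β = 220.0543°
tangent length = C·cosβ = 68.5857
L = (r1+r2)·wrap + 2·C·cosβ = 25·3.8407 + 2·68.5857 = 233.1882

L=233.188 wrap1=220.05_deg wrap2=220.05_deg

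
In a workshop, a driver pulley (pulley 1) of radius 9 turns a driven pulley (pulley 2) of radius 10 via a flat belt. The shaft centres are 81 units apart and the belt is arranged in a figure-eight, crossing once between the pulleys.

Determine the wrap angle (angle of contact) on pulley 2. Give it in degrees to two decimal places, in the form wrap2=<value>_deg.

crossed belt: β = asin((r1+r2)/C) = asin(19/81) = 13.5662°
wrap1 = wrap2 = π + 2β = 207.1323°

wrap2=207.13_deg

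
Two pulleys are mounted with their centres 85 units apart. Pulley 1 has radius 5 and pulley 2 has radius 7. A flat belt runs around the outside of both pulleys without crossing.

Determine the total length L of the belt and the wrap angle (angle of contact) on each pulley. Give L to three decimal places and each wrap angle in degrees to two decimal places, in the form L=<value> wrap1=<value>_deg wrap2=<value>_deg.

open belt: β = asin((r2−r1)/C) = asin(2/85) = 1.3483°
wrap1 = π − 2β = 177.3035°
wrap2 = π + 2β = 182.6965°
tangent length = C·cosβ = 84.9765
L = r1·wrap1 + r2·wrap2 + 2·C·cosβ = 5·3.0945 + 7·3.1887 + 2·84.9765 = 207.7462

L=207.746 wrap1=177.30_deg wrap2=182.70_deg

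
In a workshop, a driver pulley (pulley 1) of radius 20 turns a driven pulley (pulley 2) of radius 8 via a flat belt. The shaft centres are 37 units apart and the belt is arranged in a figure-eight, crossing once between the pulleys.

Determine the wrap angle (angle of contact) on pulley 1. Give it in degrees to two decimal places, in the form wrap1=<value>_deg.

crossed belt: β = asin((r1+r2)/C) = asin(28/37) = 49.1791°
wrap1 = wrap2 = π + 2β = 278.3582°

wrap1=278.36_deg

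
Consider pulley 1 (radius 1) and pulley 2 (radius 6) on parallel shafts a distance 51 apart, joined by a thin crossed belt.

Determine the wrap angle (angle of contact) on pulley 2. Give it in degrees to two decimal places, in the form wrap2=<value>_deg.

crossed belt: β = asin((r1+r2)/C) = asin(7/51) = 7.8890°
wrap1 = wrap2 = π + 2β = 195.7781°

wrap2=195.78_deg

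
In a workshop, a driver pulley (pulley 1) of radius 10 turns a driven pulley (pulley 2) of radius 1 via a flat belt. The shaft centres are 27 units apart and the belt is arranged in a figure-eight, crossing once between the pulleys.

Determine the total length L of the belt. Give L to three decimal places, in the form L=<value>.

crossed belt: β = asin((r1+r2)/C) = asin(11/27) = 24.0421°
wrap1 = wrap2 = π + 2β = 228.0842°
tangent length = C·cosβ = 24.6577
L = (r1+r2)·wrap + 2·C·cosβ = 11·3.9808 + 2·24.6577 = 93.1043

L=93.104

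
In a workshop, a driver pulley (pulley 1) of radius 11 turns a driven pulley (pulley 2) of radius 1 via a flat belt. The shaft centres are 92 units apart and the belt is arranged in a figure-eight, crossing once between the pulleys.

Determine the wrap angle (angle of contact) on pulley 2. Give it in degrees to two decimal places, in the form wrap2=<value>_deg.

wrap2=194.99_deg

crossed belt: β = asin((r1+r2)/C) = asin(12/92) = 7.4947°
wrap1 = wrap2 = π + 2β = 194.9894°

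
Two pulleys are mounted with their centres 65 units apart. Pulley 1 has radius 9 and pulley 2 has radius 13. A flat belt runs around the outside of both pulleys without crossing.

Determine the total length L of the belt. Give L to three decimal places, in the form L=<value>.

L=199.361

open belt: β = asin((r2−r1)/C) = asin(4/65) = 3.5281°
wrap1 = π − 2β = 172.9438°
wrap2 = π + 2β = 187.0562°
tangent length = C·cosβ = 64.8768
L = r1·wrap1 + r2·wrap2 + 2·C·cosβ = 9·3.0184 + 13·3.2647 + 2·64.8768 = 199.3613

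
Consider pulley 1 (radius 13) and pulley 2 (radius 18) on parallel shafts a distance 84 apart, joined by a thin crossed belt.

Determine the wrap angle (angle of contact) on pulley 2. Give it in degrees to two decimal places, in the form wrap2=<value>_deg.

crossed belt: β = asin((r1+r2)/C) = asin(31/84) = 21.6569°
wrap1 = wrap2 = π + 2β = 223.3138°

wrap2=223.31_deg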